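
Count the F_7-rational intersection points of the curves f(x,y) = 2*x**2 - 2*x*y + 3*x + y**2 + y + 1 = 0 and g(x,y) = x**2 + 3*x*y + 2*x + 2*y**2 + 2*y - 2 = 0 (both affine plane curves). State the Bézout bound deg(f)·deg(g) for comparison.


Common zeros: ∅; count = 0; Bézout bound = 4.

deg(f) = 2, deg(g) = 2, so Bézout bound = 4.
Scan x ∈ F_7. For each x, list the y ∈ F_7 with f(x, y) ≡ 0 and those with g(x, y) ≡ 0 (mod 7); the common zeros in that column are the intersection.
  x = 0: f ≡ 0 at y ∈ {2, 4}; g ≡ 0 at y ∈ ∅; common: ∅.
  x = 1: f ≡ 0 at y ∈ ∅; g ≡ 0 at y ∈ ∅; common: ∅.
  x = 2: f ≡ 0 at y ∈ ∅; g ≡ 0 at y ∈ {4, 6}; common: ∅.
  x = 3: f ≡ 0 at y ∈ {0, 5}; g ≡ 0 at y ∈ ∅; common: ∅.
  x = 4: f ≡ 0 at y ∈ {2, 5}; g ≡ 0 at y ∈ ∅; common: ∅.
  x = 5: f ≡ 0 at y ∈ ∅; g ≡ 0 at y ∈ {4, 5}; common: ∅.
  x = 6: f ≡ 0 at y ∈ {0, 4}; g ≡ 0 at y ∈ {5, 6}; common: ∅.
Collecting: common zeros = ∅, so the count is 0.
Comparison with the Bézout bound: 0 ≤ 4 = deg(f)·deg(g), as expected for curves with no common component (the affine F_7-count falls short of the bound because intersections may lie at infinity, over extension fields, or carry multiplicity).


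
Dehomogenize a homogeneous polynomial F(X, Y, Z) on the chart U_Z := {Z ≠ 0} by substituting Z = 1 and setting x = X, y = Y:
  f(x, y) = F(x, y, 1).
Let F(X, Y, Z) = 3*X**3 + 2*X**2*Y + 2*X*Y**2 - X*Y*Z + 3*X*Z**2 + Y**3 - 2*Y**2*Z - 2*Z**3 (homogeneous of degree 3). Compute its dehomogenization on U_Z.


f(x, y) = 3*x**3 + 2*x**2*y + 2*x*y**2 - x*y + 3*x + y**3 - 2*y**2 - 2

On U_Z we set Z = 1. Each monomial c·X^i·Y^j·Z^k in F becomes c·x^i·y^j·1^k = c·x^i·y^j.
Substituting Z = 1: F(X, Y, 1) = 3*x**3 + 2*x**2*y + 2*x*y**2 - x*y + 3*x + y**3 - 2*y**2 - 2.
Note: deg(f) ≤ deg(F) = 3; strict inequality happens when F is divisible by Z (lost terms).


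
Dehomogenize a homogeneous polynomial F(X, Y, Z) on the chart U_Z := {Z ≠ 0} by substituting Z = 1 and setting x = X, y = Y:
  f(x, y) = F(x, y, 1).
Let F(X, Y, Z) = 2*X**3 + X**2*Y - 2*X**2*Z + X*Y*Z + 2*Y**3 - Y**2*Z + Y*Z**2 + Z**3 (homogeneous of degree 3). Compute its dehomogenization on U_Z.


f(x, y) = 2*x**3 + x**2*y - 2*x**2 + x*y + 2*y**3 - y**2 + y + 1

On U_Z we set Z = 1. Each monomial c·X^i·Y^j·Z^k in F becomes c·x^i·y^j·1^k = c·x^i·y^j.
Substituting Z = 1: F(X, Y, 1) = 2*x**3 + x**2*y - 2*x**2 + x*y + 2*y**3 - y**2 + y + 1.
Note: deg(f) ≤ deg(F) = 3; strict inequality happens when F is divisible by Z (lost terms).


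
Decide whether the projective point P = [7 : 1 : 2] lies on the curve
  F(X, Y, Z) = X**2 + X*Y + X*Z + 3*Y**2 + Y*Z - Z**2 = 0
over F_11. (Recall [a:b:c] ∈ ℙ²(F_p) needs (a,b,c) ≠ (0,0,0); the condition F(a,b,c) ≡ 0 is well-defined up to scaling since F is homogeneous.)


F(7,1,2) ≡ 5 (mod 11); P is NOT on the curve.

Evaluate F(7, 1, 2) term-by-term (mod 11).
  X**2 ↦ 1·49·1·1 = 49
  X*Y ↦ 1·7·1·1 = 7
  X*Z ↦ 1·7·1·2 = 14
  3*Y**2 ↦ 3·1·1·1 = 3
  Y*Z ↦ 1·1·1·2 = 2
  -Z**2 ↦ -1·1·1·4 = -4
Sum: F(7, 1, 2) = (49) + (7) + (14) + (3) + (2) + (-4) = 71.
Reducing mod 11: 71 ≡ 5 (mod 11).
Since F(a, b, c) ≡ 5 ≠ 0 (mod 11), P does NOT lie on the curve.


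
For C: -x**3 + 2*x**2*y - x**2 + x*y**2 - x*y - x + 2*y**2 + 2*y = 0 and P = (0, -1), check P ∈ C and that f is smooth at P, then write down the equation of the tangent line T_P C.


Tangent line at P: x - 2*y - 2 = 0.

Step 1: f(0, -1) = 0, so P lies on C.
Step 2: partial derivatives
  f_x(x, y) = -3*x**2 + 4*x*y - 2*x + y**2 - y - 1, f_y(x, y) = 2*x**2 + 2*x*y - x + 4*y + 2.
  f_x(P) = 1, f_y(P) = -2 (gradient nonzero, so P is smooth).
Step 3: tangent line at P: 1·(x − 0) + -2·(y − -1) = 0.
Expanding: x - 2*y - 2 = 0.


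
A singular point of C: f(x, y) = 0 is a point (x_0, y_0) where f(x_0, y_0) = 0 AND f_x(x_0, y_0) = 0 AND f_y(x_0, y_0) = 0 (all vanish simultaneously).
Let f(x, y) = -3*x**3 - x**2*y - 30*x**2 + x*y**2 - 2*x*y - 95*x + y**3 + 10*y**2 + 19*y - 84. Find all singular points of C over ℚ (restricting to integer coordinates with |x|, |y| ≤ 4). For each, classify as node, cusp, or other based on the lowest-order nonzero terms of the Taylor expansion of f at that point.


Singular points: {(-3, -2)}; classification: node.

Compute partial derivatives:
  f_x = -9*x**2 - 2*x*y - 60*x + y**2 - 2*y - 95.
  f_y = -x**2 + 2*x*y - 2*x + 3*y**2 + 20*y + 19.
Scan x_0 ∈ {−4, ..., 4}. For each x_0, f_y(x_0, y) is a polynomial in y; find its integer roots y ∈ {−4, ..., 4}, then test f_x and f at those candidates.
  x = -4: f_y(-4, y) = 3*y**2 + 12*y + 11; no integer root y with |y| ≤ 4.
  x = -3: f_y(-3, y) = 3*y**2 + 14*y + 16; vanishes at y ∈ {-2}. (-3, -2): f_x = 0, f = 0 — SINGULAR.
  x = -2: f_y(-2, y) = 3*y**2 + 16*y + 19; no integer root y with |y| ≤ 4.
  x = -1: f_y(-1, y) = 3*y**2 + 18*y + 20; no integer root y with |y| ≤ 4.
  x = 0: f_y(0, y) = 3*y**2 + 20*y + 19; no integer root y with |y| ≤ 4.
  x = 1: f_y(1, y) = 3*y**2 + 22*y + 16; no integer root y with |y| ≤ 4.
  x = 2: f_y(2, y) = 3*y**2 + 24*y + 11; no integer root y with |y| ≤ 4.
  x = 3: f_y(3, y) = 3*y**2 + 26*y + 4; no integer root y with |y| ≤ 4.
  x = 4: f_y(4, y) = 3*y**2 + 28*y - 5; no integer root y with |y| ≤ 4.
Only singular point on the grid: (-3, -2).
Classify: substitute x = -3 + u, y = -2 + v and expand: f = -3*u**3 - u**2*v - u**2 + u*v**2 + v**3 + v**2.
No constant or linear terms (consistent with a singular point). Quadratic part: -u**2 + v**2. Cubic part: -3*u**3 - u**2*v + u*v**2 + v**3.
The quadratic part v**2 - u**2 = (v − u)(v + u) splits into two distinct linear factors, so there are two distinct tangent lines y − -2 = ±(x − -3) — this is a node (ordinary double point).
Classification: node.


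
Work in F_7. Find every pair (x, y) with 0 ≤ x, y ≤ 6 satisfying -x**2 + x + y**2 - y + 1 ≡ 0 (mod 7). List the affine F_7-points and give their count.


Affine F_7-points: {(0, 3), (0, 5), (1, 3), (1, 5), (3, 4), (5, 4)}; count = 6.

For each of the 49 pairs (x, y) ∈ F_7², evaluate f(x, y) mod 7. Record the zeros.
  x = 0: [0↦1, 1↦1, 2↦3, 3↦0, 4↦6, 5↦0, 6↦3]  zeros at y ∈ {3, 5}
  x = 1: [0↦1, 1↦1, 2↦3, 3↦0, 4↦6, 5↦0, 6↦3]  zeros at y ∈ {3, 5}
  x = 2: [0↦6, 1↦6, 2↦1, 3↦5, 4↦4, 5↦5, 6↦1]  zeros at y ∈ ∅
  x = 3: [0↦2, 1↦2, 2↦4, 3↦1, 4↦0, 5↦1, 6↦4]  zeros at y ∈ {4}
  x = 4: [0↦3, 1↦3, 2↦5, 3↦2, 4↦1, 5↦2, 6↦5]  zeros at y ∈ ∅
  x = 5: [0↦2, 1↦2, 2↦4, 3↦1, 4↦0, 5↦1, 6↦4]  zeros at y ∈ {4}
  x = 6: [0↦6, 1↦6, 2↦1, 3↦5, 4↦4, 5↦5, 6↦1]  zeros at y ∈ ∅
Collecting zeros: affine points = {(0, 3), (0, 5), (1, 3), (1, 5), (3, 4), (5, 4)}.
Total count |C(F_7)_aff| = 6.


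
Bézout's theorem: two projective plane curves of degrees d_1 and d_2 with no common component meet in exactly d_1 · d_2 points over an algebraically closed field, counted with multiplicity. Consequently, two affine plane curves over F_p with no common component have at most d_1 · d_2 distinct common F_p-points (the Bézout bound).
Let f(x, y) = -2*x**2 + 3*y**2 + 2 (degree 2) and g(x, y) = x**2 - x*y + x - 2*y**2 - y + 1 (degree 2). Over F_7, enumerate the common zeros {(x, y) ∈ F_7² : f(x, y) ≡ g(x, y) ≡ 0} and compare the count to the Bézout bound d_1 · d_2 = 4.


Common zeros: ∅; count = 0; Bézout bound = 4.

deg(f) = 2, deg(g) = 2, so Bézout bound = 4.
Scan x ∈ F_7. For each x, list the y ∈ F_7 with f(x, y) ≡ 0 and those with g(x, y) ≡ 0 (mod 7); the common zeros in that column are the intersection.
  x = 0: f ≡ 0 at y ∈ {2, 5}; g ≡ 0 at y ∈ {4, 6}; common: ∅.
  x = 1: f ≡ 0 at y ∈ {0}; g ≡ 0 at y ∈ {3}; common: ∅.
  x = 2: f ≡ 0 at y ∈ {3, 4}; g ≡ 0 at y ∈ {0, 2}; common: ∅.
  x = 3: f ≡ 0 at y ∈ ∅; g ≡ 0 at y ∈ {1, 4}; common: ∅.
  x = 4: f ≡ 0 at y ∈ ∅; g ≡ 0 at y ∈ {0, 1}; common: ∅.
  x = 5: f ≡ 0 at y ∈ {3, 4}; g ≡ 0 at y ∈ {5, 6}; common: ∅.
  x = 6: f ≡ 0 at y ∈ {0}; g ≡ 0 at y ∈ {2, 5}; common: ∅.
Collecting: common zeros = ∅, so the count is 0.
Comparison with the Bézout bound: 0 ≤ 4 = deg(f)·deg(g), as expected for curves with no common component (the affine F_7-count falls short of the bound because intersections may lie at infinity, over extension fields, or carry multiplicity).


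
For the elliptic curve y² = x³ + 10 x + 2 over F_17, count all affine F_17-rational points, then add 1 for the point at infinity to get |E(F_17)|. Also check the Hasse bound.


Affine points = {(0, 6), (0, 11), (1, 8), (1, 9), (2, 8), (2, 9), (3, 5), (3, 12), (4, 2), (4, 15), (8, 4), (8, 13), (11, 7), (11, 10), (13, 0), (14, 8), (14, 9), (15, 5), (15, 12), (16, 5), (16, 12)}; affine count = 21; |E(F_17)| = 22.

Discriminant check: Δ ∝ 4a³ + 27b² = 4·10³ + 27·2² = 4·1000 + 27·4 ≡ 11 (mod 17). Nonzero ⇒ E is nonsingular.
For each x ∈ F_17, compute rhs = x³ + 10·x + 2 mod 17, then count y ∈ F_17 with y² ≡ rhs.
  x = 0: rhs = 2, matching y values: 6, 11 (2 points).
  x = 1: rhs = 13, matching y values: 8, 9 (2 points).
  x = 2: rhs = 13, matching y values: 8, 9 (2 points).
  x = 3: rhs = 8, matching y values: 5, 12 (2 points).
  x = 4: rhs = 4, matching y values: 2, 15 (2 points).
  x = 5: rhs = 7, matching y values: none (0 points).
  x = 6: rhs = 6, matching y values: none (0 points).
  x = 7: rhs = 7, matching y values: none (0 points).
  x = 8: rhs = 16, matching y values: 4, 13 (2 points).
  x = 9: rhs = 5, matching y values: none (0 points).
  x = 10: rhs = 14, matching y values: none (0 points).
  x = 11: rhs = 15, matching y values: 7, 10 (2 points).
  x = 12: rhs = 14, matching y values: none (0 points).
  x = 13: rhs = 0, matching y values: 0 (1 points).
  x = 14: rhs = 13, matching y values: 8, 9 (2 points).
  x = 15: rhs = 8, matching y values: 5, 12 (2 points).
  x = 16: rhs = 8, matching y values: 5, 12 (2 points).
Total affine count: 21.
Full point count |E(F_17)| = 21 + 1 = 22.
Hasse bound: |22 − (17+1)| = |4| = 4 ≤ 2√17 ≈ 8.2462 ✓.


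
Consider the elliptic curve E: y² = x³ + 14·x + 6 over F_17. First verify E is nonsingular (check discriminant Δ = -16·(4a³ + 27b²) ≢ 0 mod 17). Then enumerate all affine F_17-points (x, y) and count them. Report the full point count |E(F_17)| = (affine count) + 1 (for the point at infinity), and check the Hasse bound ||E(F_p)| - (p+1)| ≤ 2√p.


Affine points = {(1, 2), (1, 15), (2, 5), (2, 12), (6, 0), (8, 1), (8, 16), (12, 7), (12, 10), (15, 2), (15, 15), (16, 5), (16, 12)}; affine count = 13; |E(F_17)| = 14.

Discriminant check: Δ ∝ 4a³ + 27b² = 4·14³ + 27·6² = 4·2744 + 27·36 ≡ 14 (mod 17). Nonzero ⇒ E is nonsingular.
For each x ∈ F_17, compute rhs = x³ + 14·x + 6 mod 17, then count y ∈ F_17 with y² ≡ rhs.
  x = 0: rhs = 6, matching y values: none (0 points).
  x = 1: rhs = 4, matching y values: 2, 15 (2 points).
  x = 2: rhs = 8, matching y values: 5, 12 (2 points).
  x = 3: rhs = 7, matching y values: none (0 points).
  x = 4: rhs = 7, matching y values: none (0 points).
  x = 5: rhs = 14, matching y values: none (0 points).
  x = 6: rhs = 0, matching y values: 0 (1 points).
  x = 7: rhs = 5, matching y values: none (0 points).
  x = 8: rhs = 1, matching y values: 1, 16 (2 points).
  x = 9: rhs = 11, matching y values: none (0 points).
  x = 10: rhs = 7, matching y values: none (0 points).
  x = 11: rhs = 12, matching y values: none (0 points).
  x = 12: rhs = 15, matching y values: 7, 10 (2 points).
  x = 13: rhs = 5, matching y values: none (0 points).
  x = 14: rhs = 5, matching y values: none (0 points).
  x = 15: rhs = 4, matching y values: 2, 15 (2 points).
  x = 16: rhs = 8, matching y values: 5, 12 (2 points).
Total affine count: 13.
Full point count |E(F_17)| = 13 + 1 = 14.
Hasse bound: |14 − (17+1)| = |-4| = 4 ≤ 2√17 ≈ 8.2462 ✓.


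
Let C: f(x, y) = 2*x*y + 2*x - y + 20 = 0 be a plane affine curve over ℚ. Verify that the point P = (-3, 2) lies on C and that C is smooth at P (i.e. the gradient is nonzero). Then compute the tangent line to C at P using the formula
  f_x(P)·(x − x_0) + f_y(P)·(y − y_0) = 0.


Tangent line at P: 6*x - 7*y + 32 = 0.

Step 1: f(-3, 2) = 0, so P lies on C.
Step 2: partial derivatives
  f_x(x, y) = 2*y + 2, f_y(x, y) = 2*x - 1.
  f_x(P) = 6, f_y(P) = -7 (gradient nonzero, so P is smooth).
Step 3: tangent line at P: 6·(x − -3) + -7·(y − 2) = 0.
Expanding: 6*x - 7*y + 32 = 0.


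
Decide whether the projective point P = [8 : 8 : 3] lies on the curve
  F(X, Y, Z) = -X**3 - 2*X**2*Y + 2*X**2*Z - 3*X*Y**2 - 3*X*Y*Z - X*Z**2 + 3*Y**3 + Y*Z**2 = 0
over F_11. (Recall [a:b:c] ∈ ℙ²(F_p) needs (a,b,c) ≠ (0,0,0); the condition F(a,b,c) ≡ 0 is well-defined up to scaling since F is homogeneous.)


F(8,8,3) ≡ 10 (mod 11); P is NOT on the curve.

Evaluate F(8, 8, 3) term-by-term (mod 11).
  -X**3 ↦ -1·512·1·1 = -512
  -2*X**2*Y ↦ -2·64·8·1 = -1024
  2*X**2*Z ↦ 2·64·1·3 = 384
  -3*X*Y**2 ↦ -3·8·64·1 = -1536
  -3*X*Y*Z ↦ -3·8·8·3 = -576
  -X*Z**2 ↦ -1·8·1·9 = -72
  3*Y**3 ↦ 3·1·512·1 = 1536
  Y*Z**2 ↦ 1·1·8·9 = 72
Sum: F(8, 8, 3) = (-512) + (-1024) + (384) + (-1536) + (-576) + (-72) + (1536) + (72) = -1728.
Reducing mod 11: -1728 ≡ 10 (mod 11).
Since F(a, b, c) ≡ 10 ≠ 0 (mod 11), P does NOT lie on the curve.


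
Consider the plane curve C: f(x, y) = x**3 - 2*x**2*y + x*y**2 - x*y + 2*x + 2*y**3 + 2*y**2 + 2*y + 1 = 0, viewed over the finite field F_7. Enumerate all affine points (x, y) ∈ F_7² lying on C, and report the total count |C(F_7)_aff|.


Affine F_7-points: {(0, 1), (3, 6), (4, 4)}; count = 3.

For each of the 49 pairs (x, y) ∈ F_7², evaluate f(x, y) mod 7. Record the zeros.
  x = 0: [0↦1, 1↦0, 2↦1, 3↦2, 4↦1, 5↦3, 6↦6]  zeros at y ∈ {1}
  x = 1: [0↦4, 1↦1, 2↦2, 3↦5, 4↦1, 5↦2, 6↦6]  zeros at y ∈ ∅
  x = 2: [0↦6, 1↦4, 2↦1, 3↦2, 4↦5, 5↦1, 6↦2]  zeros at y ∈ ∅
  x = 3: [0↦6, 1↦1, 2↦4, 3↦6, 4↦5, 5↦6, 6↦0]  zeros at y ∈ {6}
  x = 4: [0↦3, 1↦5, 2↦3, 3↦2, 4↦0, 5↦2, 6↦6]  zeros at y ∈ {4}
  x = 5: [0↦3, 1↦1, 2↦4, 3↦3, 4↦3, 5↦2, 6↦5]  zeros at y ∈ ∅
  x = 6: [0↦5, 1↦2, 2↦6, 3↦1, 4↦6, 5↦5, 6↦3]  zeros at y ∈ ∅
Collecting zeros: affine points = {(0, 1), (3, 6), (4, 4)}.
Total count |C(F_7)_aff| = 3.


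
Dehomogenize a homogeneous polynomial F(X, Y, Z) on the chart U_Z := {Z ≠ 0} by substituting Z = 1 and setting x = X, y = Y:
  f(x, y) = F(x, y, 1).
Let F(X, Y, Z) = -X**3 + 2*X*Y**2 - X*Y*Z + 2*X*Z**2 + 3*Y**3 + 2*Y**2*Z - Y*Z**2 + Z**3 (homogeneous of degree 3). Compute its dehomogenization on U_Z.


f(x, y) = -x**3 + 2*x*y**2 - x*y + 2*x + 3*y**3 + 2*y**2 - y + 1

On U_Z we set Z = 1. Each monomial c·X^i·Y^j·Z^k in F becomes c·x^i·y^j·1^k = c·x^i·y^j.
Substituting Z = 1: F(X, Y, 1) = -x**3 + 2*x*y**2 - x*y + 2*x + 3*y**3 + 2*y**2 - y + 1.
Note: deg(f) ≤ deg(F) = 3; strict inequality happens when F is divisible by Z (lost terms).


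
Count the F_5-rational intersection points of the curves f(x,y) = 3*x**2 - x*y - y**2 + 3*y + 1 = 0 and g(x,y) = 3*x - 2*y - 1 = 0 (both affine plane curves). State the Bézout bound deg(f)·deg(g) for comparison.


Common zeros: {(1, 1)}; count = 1; Bézout bound = 2.

deg(f) = 2, deg(g) = 1, so Bézout bound = 2.
Scan x ∈ F_5. For each x, list the y ∈ F_5 with f(x, y) ≡ 0 and those with g(x, y) ≡ 0 (mod 5); the common zeros in that column are the intersection.
  x = 0: f ≡ 0 at y ∈ ∅; g ≡ 0 at y ∈ {2}; common: ∅.
  x = 1: f ≡ 0 at y ∈ {1}; g ≡ 0 at y ∈ {1}; common: {1}.
  x = 2: f ≡ 0 at y ∈ ∅; g ≡ 0 at y ∈ {0}; common: ∅.
  x = 3: f ≡ 0 at y ∈ ∅; g ≡ 0 at y ∈ {4}; common: ∅.
  x = 4: f ≡ 0 at y ∈ ∅; g ≡ 0 at y ∈ {3}; common: ∅.
Collecting: common zeros = {(1, 1)}, so the count is 1.
Comparison with the Bézout bound: 1 ≤ 2 = deg(f)·deg(g), as expected for curves with no common component (the affine F_5-count falls short of the bound because intersections may lie at infinity, over extension fields, or carry multiplicity).


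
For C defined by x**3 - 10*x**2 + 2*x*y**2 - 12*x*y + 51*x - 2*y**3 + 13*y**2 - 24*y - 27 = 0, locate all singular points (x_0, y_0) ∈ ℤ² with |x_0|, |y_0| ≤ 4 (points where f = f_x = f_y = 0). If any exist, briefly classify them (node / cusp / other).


Singular points: {(3, 3)}; classification: node.

Compute partial derivatives:
  f_x = 3*x**2 - 20*x + 2*y**2 - 12*y + 51.
  f_y = 4*x*y - 12*x - 6*y**2 + 26*y - 24.
Scan x_0 ∈ {−4, ..., 4}. For each x_0, f_y(x_0, y) is a polynomial in y; find its integer roots y ∈ {−4, ..., 4}, then test f_x and f at those candidates.
  x = -4: f_y(-4, y) = -6*y**2 + 10*y + 24; vanishes at y ∈ {3}. (-4, 3): f_x = 161 ≠ 0.
  x = -3: f_y(-3, y) = -6*y**2 + 14*y + 12; vanishes at y ∈ {3}. (-3, 3): f_x = 120 ≠ 0.
  x = -2: f_y(-2, y) = -6*y**2 + 18*y; vanishes at y ∈ {0, 3}. (-2, 0): f_x = 103 ≠ 0; (-2, 3): f_x = 85 ≠ 0.
  x = -1: f_y(-1, y) = -6*y**2 + 22*y - 12; vanishes at y ∈ {3}. (-1, 3): f_x = 56 ≠ 0.
  x = 0: f_y(0, y) = -6*y**2 + 26*y - 24; vanishes at y ∈ {3}. (0, 3): f_x = 33 ≠ 0.
  x = 1: f_y(1, y) = -6*y**2 + 30*y - 36; vanishes at y ∈ {2, 3}. (1, 2): f_x = 18 ≠ 0; (1, 3): f_x = 16 ≠ 0.
  x = 2: f_y(2, y) = -6*y**2 + 34*y - 48; vanishes at y ∈ {3}. (2, 3): f_x = 5 ≠ 0.
  x = 3: f_y(3, y) = -6*y**2 + 38*y - 60; vanishes at y ∈ {3}. (3, 3): f_x = 0, f = 0 — SINGULAR.
  x = 4: f_y(4, y) = -6*y**2 + 42*y - 72; vanishes at y ∈ {3, 4}. (4, 3): f_x = 1 ≠ 0; (4, 4): f_x = 3 ≠ 0.
Only singular point on the grid: (3, 3).
Classify: substitute x = 3 + u, y = 3 + v and expand: f = u**3 - u**2 + 2*u*v**2 - 2*v**3 + v**2.
No constant or linear terms (consistent with a singular point). Quadratic part: -u**2 + v**2. Cubic part: u**3 + 2*u*v**2 - 2*v**3.
The quadratic part v**2 - u**2 = (v − u)(v + u) splits into two distinct linear factors, so there are two distinct tangent lines y − 3 = ±(x − 3) — this is a node (ordinary double point).
Classification: node.


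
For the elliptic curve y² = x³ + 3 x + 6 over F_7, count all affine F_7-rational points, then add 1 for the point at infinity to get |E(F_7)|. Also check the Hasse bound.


Affine points = {(3, 0), (6, 3), (6, 4)}; affine count = 3; |E(F_7)| = 4.

Discriminant check: Δ ∝ 4a³ + 27b² = 4·3³ + 27·6² = 4·27 + 27·36 ≡ 2 (mod 7). Nonzero ⇒ E is nonsingular.
For each x ∈ F_7, compute rhs = x³ + 3·x + 6 mod 7, then count y ∈ F_7 with y² ≡ rhs.
  x = 0: rhs = 6, matching y values: none (0 points).
  x = 1: rhs = 3, matching y values: none (0 points).
  x = 2: rhs = 6, matching y values: none (0 points).
  x = 3: rhs = 0, matching y values: 0 (1 points).
  x = 4: rhs = 5, matching y values: none (0 points).
  x = 5: rhs = 6, matching y values: none (0 points).
  x = 6: rhs = 2, matching y values: 3, 4 (2 points).
Total affine count: 3.
Full point count |E(F_7)| = 3 + 1 = 4.
Hasse bound: |4 − (7+1)| = |-4| = 4 ≤ 2√7 ≈ 5.2915 ✓.


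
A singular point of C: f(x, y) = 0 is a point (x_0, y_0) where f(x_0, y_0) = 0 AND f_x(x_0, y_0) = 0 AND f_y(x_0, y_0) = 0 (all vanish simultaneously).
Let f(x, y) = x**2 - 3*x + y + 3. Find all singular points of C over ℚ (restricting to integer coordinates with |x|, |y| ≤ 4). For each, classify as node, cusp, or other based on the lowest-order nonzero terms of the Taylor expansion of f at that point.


No singular points in the scanned grid; C is smooth there.

Compute partial derivatives:
  f_x = 2*x - 3.
  f_y = 1.
f_y = 1 is a nonzero constant, so f_y never vanishes: no point (x, y) can satisfy f = f_x = f_y = 0. In particular no (x, y) ∈ {−4, ..., 4}² is singular; the curve is smooth.


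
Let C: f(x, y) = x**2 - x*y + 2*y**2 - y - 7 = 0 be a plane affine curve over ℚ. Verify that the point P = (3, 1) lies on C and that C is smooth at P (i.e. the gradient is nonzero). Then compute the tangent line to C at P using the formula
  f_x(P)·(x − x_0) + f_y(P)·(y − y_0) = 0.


Tangent line at P: 5*x - 15 = 0.

Step 1: f(3, 1) = 0, so P lies on C.
Step 2: partial derivatives
  f_x(x, y) = 2*x - y, f_y(x, y) = -x + 4*y - 1.
  f_x(P) = 5, f_y(P) = 0 (gradient nonzero, so P is smooth).
Step 3: tangent line at P: 5·(x − 3) + 0·(y − 1) = 0.
Expanding: 5*x - 15 = 0.


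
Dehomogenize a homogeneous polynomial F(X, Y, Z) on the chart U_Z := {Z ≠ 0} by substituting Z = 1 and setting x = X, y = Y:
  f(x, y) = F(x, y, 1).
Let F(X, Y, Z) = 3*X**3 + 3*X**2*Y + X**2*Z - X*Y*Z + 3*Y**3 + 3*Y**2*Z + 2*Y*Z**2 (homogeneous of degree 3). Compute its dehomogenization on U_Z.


f(x, y) = 3*x**3 + 3*x**2*y + x**2 - x*y + 3*y**3 + 3*y**2 + 2*y

On U_Z we set Z = 1. Each monomial c·X^i·Y^j·Z^k in F becomes c·x^i·y^j·1^k = c·x^i·y^j.
Substituting Z = 1: F(X, Y, 1) = 3*x**3 + 3*x**2*y + x**2 - x*y + 3*y**3 + 3*y**2 + 2*y.
Note: deg(f) ≤ deg(F) = 3; strict inequality happens when F is divisible by Z (lost terms).


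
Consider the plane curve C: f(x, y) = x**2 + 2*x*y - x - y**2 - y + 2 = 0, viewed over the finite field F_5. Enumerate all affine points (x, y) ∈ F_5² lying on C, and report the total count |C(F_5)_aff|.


Affine F_5-points: {(0, 1), (0, 3), (1, 2), (1, 4), (2, 4), (4, 1)}; count = 6.

For each of the 25 pairs (x, y) ∈ F_5², evaluate f(x, y) mod 5. Record the zeros.
  x = 0: [0↦2, 1↦0, 2↦1, 3↦0, 4↦2]  zeros at y ∈ {1, 3}
  x = 1: [0↦2, 1↦2, 2↦0, 3↦1, 4↦0]  zeros at y ∈ {2, 4}
  x = 2: [0↦4, 1↦1, 2↦1, 3↦4, 4↦0]  zeros at y ∈ {4}
  x = 3: [0↦3, 1↦2, 2↦4, 3↦4, 4↦2]  zeros at y ∈ ∅
  x = 4: [0↦4, 1↦0, 2↦4, 3↦1, 4↦1]  zeros at y ∈ {1}
Collecting zeros: affine points = {(0, 1), (0, 3), (1, 2), (1, 4), (2, 4), (4, 1)}.
Total count |C(F_5)_aff| = 6.


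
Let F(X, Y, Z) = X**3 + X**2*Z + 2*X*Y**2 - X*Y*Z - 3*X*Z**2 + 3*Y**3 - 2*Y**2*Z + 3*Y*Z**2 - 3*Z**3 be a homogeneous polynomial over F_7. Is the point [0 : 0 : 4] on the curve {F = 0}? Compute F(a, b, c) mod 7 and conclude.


F(0,0,4) ≡ 4 (mod 7); P is NOT on the curve.

Evaluate F(0, 0, 4) term-by-term (mod 7).
  X**3 ↦ 1·0·1·1 = 0
  X**2*Z ↦ 1·0·1·4 = 0
  2*X*Y**2 ↦ 2·0·0·1 = 0
  -X*Y*Z ↦ -1·0·0·4 = 0
  -3*X*Z**2 ↦ -3·0·1·16 = 0
  3*Y**3 ↦ 3·1·0·1 = 0
  -2*Y**2*Z ↦ -2·1·0·4 = 0
  3*Y*Z**2 ↦ 3·1·0·16 = 0
  -3*Z**3 ↦ -3·1·1·64 = -192
Sum: F(0, 0, 4) = (0) + (0) + (0) + (0) + (0) + (0) + (0) + (0) + (-192) = -192.
Reducing mod 7: -192 ≡ 4 (mod 7).
Since F(a, b, c) ≡ 4 ≠ 0 (mod 7), P does NOT lie on the curve.


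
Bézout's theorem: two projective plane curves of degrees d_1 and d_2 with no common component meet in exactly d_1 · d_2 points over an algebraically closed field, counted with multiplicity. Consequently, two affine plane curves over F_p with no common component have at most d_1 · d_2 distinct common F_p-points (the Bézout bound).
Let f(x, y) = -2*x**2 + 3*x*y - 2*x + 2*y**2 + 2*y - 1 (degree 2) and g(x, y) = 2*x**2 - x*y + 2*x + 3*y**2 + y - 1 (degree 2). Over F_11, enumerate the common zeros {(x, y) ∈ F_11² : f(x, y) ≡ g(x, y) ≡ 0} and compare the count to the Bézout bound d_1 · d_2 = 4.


Common zeros: ∅; count = 0; Bézout bound = 4.

deg(f) = 2, deg(g) = 2, so Bézout bound = 4.
Scan x ∈ F_11. For each x, list the y ∈ F_11 with f(x, y) ≡ 0 and those with g(x, y) ≡ 0 (mod 11); the common zeros in that column are the intersection.
  x = 0: f ≡ 0 at y ∈ {2, 8}; g ≡ 0 at y ∈ ∅; common: ∅.
  x = 1: f ≡ 0 at y ∈ ∅; g ≡ 0 at y ∈ ∅; common: ∅.
  x = 2: f ≡ 0 at y ∈ {2, 5}; g ≡ 0 at y ∈ {0, 4}; common: ∅.
  x = 3: f ≡ 0 at y ∈ ∅; g ≡ 0 at y ∈ {3, 5}; common: ∅.
  x = 4: f ≡ 0 at y ∈ ∅; g ≡ 0 at y ∈ {5, 7}; common: ∅.
  x = 5: f ≡ 0 at y ∈ ∅; g ≡ 0 at y ∈ {6, 10}; common: ∅.
  x = 6: f ≡ 0 at y ∈ ∅; g ≡ 0 at y ∈ ∅; common: ∅.
  x = 7: f ≡ 0 at y ∈ {1, 4}; g ≡ 0 at y ∈ ∅; common: ∅.
  x = 8: f ≡ 0 at y ∈ ∅; g ≡ 0 at y ∈ {0, 6}; common: ∅.
  x = 9: f ≡ 0 at y ∈ {4, 9}; g ≡ 0 at y ∈ ∅; common: ∅.
  x = 10: f ≡ 0 at y ∈ {1, 5}; g ≡ 0 at y ∈ {4, 10}; common: ∅.
Collecting: common zeros = ∅, so the count is 0.
Comparison with the Bézout bound: 0 ≤ 4 = deg(f)·deg(g), as expected for curves with no common component (the affine F_11-count falls short of the bound because intersections may lie at infinity, over extension fields, or carry multiplicity).


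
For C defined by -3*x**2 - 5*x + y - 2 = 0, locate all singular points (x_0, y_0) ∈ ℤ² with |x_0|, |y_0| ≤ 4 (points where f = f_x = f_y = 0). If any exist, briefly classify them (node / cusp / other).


No singular points in the scanned grid; C is smooth there.

Compute partial derivatives:
  f_x = -6*x - 5.
  f_y = 1.
f_y = 1 is a nonzero constant, so f_y never vanishes: no point (x, y) can satisfy f = f_x = f_y = 0. In particular no (x, y) ∈ {−4, ..., 4}² is singular; the curve is smooth.


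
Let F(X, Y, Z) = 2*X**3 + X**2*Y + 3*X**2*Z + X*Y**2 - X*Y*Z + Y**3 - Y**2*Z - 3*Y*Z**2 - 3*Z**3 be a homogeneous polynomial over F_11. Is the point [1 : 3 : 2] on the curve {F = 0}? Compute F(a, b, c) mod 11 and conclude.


F(1,3,2) ≡ 7 (mod 11); P is NOT on the curve.

Evaluate F(1, 3, 2) term-by-term (mod 11).
  2*X**3 ↦ 2·1·1·1 = 2
  X**2*Y ↦ 1·1·3·1 = 3
  3*X**2*Z ↦ 3·1·1·2 = 6
  X*Y**2 ↦ 1·1·9·1 = 9
  -X*Y*Z ↦ -1·1·3·2 = -6
  Y**3 ↦ 1·1·27·1 = 27
  -Y**2*Z ↦ -1·1·9·2 = -18
  -3*Y*Z**2 ↦ -3·1·3·4 = -36
  -3*Z**3 ↦ -3·1·1·8 = -24
Sum: F(1, 3, 2) = (2) + (3) + (6) + (9) + (-6) + (27) + (-18) + (-36) + (-24) = -37.
Reducing mod 11: -37 ≡ 7 (mod 11).
Since F(a, b, c) ≡ 7 ≠ 0 (mod 11), P does NOT lie on the curve.


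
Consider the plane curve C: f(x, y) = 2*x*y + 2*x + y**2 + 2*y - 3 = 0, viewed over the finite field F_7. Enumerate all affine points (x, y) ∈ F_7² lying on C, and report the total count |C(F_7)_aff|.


Affine F_7-points: {(0, 1), (0, 4), (2, 3), (2, 5), (5, 0), (5, 2)}; count = 6.

For each of the 49 pairs (x, y) ∈ F_7², evaluate f(x, y) mod 7. Record the zeros.
  x = 0: [0↦4, 1↦0, 2↦5, 3↦5, 4↦0, 5↦4, 6↦3]  zeros at y ∈ {1, 4}
  x = 1: [0↦6, 1↦4, 2↦4, 3↦6, 4↦3, 5↦2, 6↦3]  zeros at y ∈ ∅
  x = 2: [0↦1, 1↦1, 2↦3, 3↦0, 4↦6, 5↦0, 6↦3]  zeros at y ∈ {3, 5}
  x = 3: [0↦3, 1↦5, 2↦2, 3↦1, 4↦2, 5↦5, 6↦3]  zeros at y ∈ ∅
  x = 4: [0↦5, 1↦2, 2↦1, 3↦2, 4↦5, 5↦3, 6↦3]  zeros at y ∈ ∅
  x = 5: [0↦0, 1↦6, 2↦0, 3↦3, 4↦1, 5↦1, 6↦3]  zeros at y ∈ {0, 2}
  x = 6: [0↦2, 1↦3, 2↦6, 3↦4, 4↦4, 5↦6, 6↦3]  zeros at y ∈ ∅
Collecting zeros: affine points = {(0, 1), (0, 4), (2, 3), (2, 5), (5, 0), (5, 2)}.
Total count |C(F_7)_aff| = 6.


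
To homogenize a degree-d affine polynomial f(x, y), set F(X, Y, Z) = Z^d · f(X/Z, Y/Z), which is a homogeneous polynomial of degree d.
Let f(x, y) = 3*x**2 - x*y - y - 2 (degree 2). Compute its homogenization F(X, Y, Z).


F(X, Y, Z) = 3*X**2 - X*Y - Y*Z - 2*Z**2

deg(f) = 2.
Substitute x = X/Z, y = Y/Z into f, then multiply by Z^2.
  monomial 3·x^2·y^0 ↦ 3·X^2·Y^0·Z^0.
  monomial -1·x^1·y^1 ↦ -1·X^1·Y^1·Z^0.
  monomial -1·x^0·y^1 ↦ -1·X^0·Y^1·Z^1.
  monomial -2·x^0·y^0 ↦ -2·X^0·Y^0·Z^2.
Collecting: F(X, Y, Z) = 3*X**2 - X*Y - Y*Z - 2*Z**2.


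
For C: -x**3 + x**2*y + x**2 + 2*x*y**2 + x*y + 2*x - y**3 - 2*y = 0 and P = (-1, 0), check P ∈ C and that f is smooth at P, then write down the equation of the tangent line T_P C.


Tangent line at P: -3*x - 2*y - 3 = 0.

Step 1: f(-1, 0) = 0, so P lies on C.
Step 2: partial derivatives
  f_x(x, y) = -3*x**2 + 2*x*y + 2*x + 2*y**2 + y + 2, f_y(x, y) = x**2 + 4*x*y + x - 3*y**2 - 2.
  f_x(P) = -3, f_y(P) = -2 (gradient nonzero, so P is smooth).
Step 3: tangent line at P: -3·(x − -1) + -2·(y − 0) = 0.
Expanding: -3*x - 2*y - 3 = 0.


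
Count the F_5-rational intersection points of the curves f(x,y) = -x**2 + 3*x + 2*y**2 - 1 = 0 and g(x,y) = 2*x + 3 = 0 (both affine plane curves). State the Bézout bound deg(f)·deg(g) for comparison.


Common zeros: ∅; count = 0; Bézout bound = 2.

deg(f) = 2, deg(g) = 1, so Bézout bound = 2.
Scan x ∈ F_5. For each x, list the y ∈ F_5 with f(x, y) ≡ 0 and those with g(x, y) ≡ 0 (mod 5); the common zeros in that column are the intersection.
  x = 0: f ≡ 0 at y ∈ ∅; g ≡ 0 at y ∈ ∅; common: ∅.
  x = 1: f ≡ 0 at y ∈ ∅; g ≡ 0 at y ∈ {0, 1, 2, 3, 4}; common: ∅.
  x = 2: f ≡ 0 at y ∈ ∅; g ≡ 0 at y ∈ ∅; common: ∅.
  x = 3: f ≡ 0 at y ∈ ∅; g ≡ 0 at y ∈ ∅; common: ∅.
  x = 4: f ≡ 0 at y ∈ {0}; g ≡ 0 at y ∈ ∅; common: ∅.
Collecting: common zeros = ∅, so the count is 0.
Comparison with the Bézout bound: 0 ≤ 2 = deg(f)·deg(g), as expected for curves with no common component (the affine F_5-count falls short of the bound because intersections may lie at infinity, over extension fields, or carry multiplicity).


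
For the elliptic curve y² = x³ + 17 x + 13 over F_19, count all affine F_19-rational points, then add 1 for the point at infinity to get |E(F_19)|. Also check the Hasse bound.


Affine points = {(2, 6), (2, 13), (7, 0), (10, 9), (10, 10), (11, 7), (11, 12), (12, 8), (12, 11), (16, 7), (16, 12), (17, 3), (17, 16)}; affine count = 13; |E(F_19)| = 14.

Discriminant check: Δ ∝ 4a³ + 27b² = 4·17³ + 27·13² = 4·4913 + 27·169 ≡ 9 (mod 19). Nonzero ⇒ E is nonsingular.
For each x ∈ F_19, compute rhs = x³ + 17·x + 13 mod 19, then count y ∈ F_19 with y² ≡ rhs.
  x = 0: rhs = 13, matching y values: none (0 points).
  x = 1: rhs = 12, matching y values: none (0 points).
  x = 2: rhs = 17, matching y values: 6, 13 (2 points).
  x = 3: rhs = 15, matching y values: none (0 points).
  x = 4: rhs = 12, matching y values: none (0 points).
  x = 5: rhs = 14, matching y values: none (0 points).
  x = 6: rhs = 8, matching y values: none (0 points).
  x = 7: rhs = 0, matching y values: 0 (1 points).
  x = 8: rhs = 15, matching y values: none (0 points).
  x = 9: rhs = 2, matching y values: none (0 points).
  x = 10: rhs = 5, matching y values: 9, 10 (2 points).
  x = 11: rhs = 11, matching y values: 7, 12 (2 points).
  x = 12: rhs = 7, matching y values: 8, 11 (2 points).
  x = 13: rhs = 18, matching y values: none (0 points).
  x = 14: rhs = 12, matching y values: none (0 points).
  x = 15: rhs = 14, matching y values: none (0 points).
  x = 16: rhs = 11, matching y values: 7, 12 (2 points).
  x = 17: rhs = 9, matching y values: 3, 16 (2 points).
  x = 18: rhs = 14, matching y values: none (0 points).
Total affine count: 13.
Full point count |E(F_19)| = 13 + 1 = 14.
Hasse bound: |14 − (19+1)| = |-6| = 6 ≤ 2√19 ≈ 8.7178 ✓.


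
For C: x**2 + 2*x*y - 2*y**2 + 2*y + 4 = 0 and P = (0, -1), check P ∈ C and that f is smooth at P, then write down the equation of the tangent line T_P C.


Tangent line at P: -2*x + 6*y + 6 = 0.

Step 1: f(0, -1) = 0, so P lies on C.
Step 2: partial derivatives
  f_x(x, y) = 2*x + 2*y, f_y(x, y) = 2*x - 4*y + 2.
  f_x(P) = -2, f_y(P) = 6 (gradient nonzero, so P is smooth).
Step 3: tangent line at P: -2·(x − 0) + 6·(y − -1) = 0.
Expanding: -2*x + 6*y + 6 = 0.


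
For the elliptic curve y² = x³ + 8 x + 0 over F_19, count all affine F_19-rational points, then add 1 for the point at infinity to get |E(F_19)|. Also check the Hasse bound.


Affine points = {(0, 0), (1, 3), (1, 16), (2, 9), (2, 10), (4, 1), (4, 18), (6, 6), (6, 13), (7, 0), (8, 5), (8, 14), (10, 4), (10, 15), (12, 0), (14, 5), (14, 14), (16, 5), (16, 14)}; affine count = 19; |E(F_19)| = 20.

Discriminant check: Δ ∝ 4a³ + 27b² = 4·8³ + 27·0² = 4·512 + 27·0 ≡ 15 (mod 19). Nonzero ⇒ E is nonsingular.
For each x ∈ F_19, compute rhs = x³ + 8·x + 0 mod 19, then count y ∈ F_19 with y² ≡ rhs.
  x = 0: rhs = 0, matching y values: 0 (1 points).
  x = 1: rhs = 9, matching y values: 3, 16 (2 points).
  x = 2: rhs = 5, matching y values: 9, 10 (2 points).
  x = 3: rhs = 13, matching y values: none (0 points).
  x = 4: rhs = 1, matching y values: 1, 18 (2 points).
  x = 5: rhs = 13, matching y values: none (0 points).
  x = 6: rhs = 17, matching y values: 6, 13 (2 points).
  x = 7: rhs = 0, matching y values: 0 (1 points).
  x = 8: rhs = 6, matching y values: 5, 14 (2 points).
  x = 9: rhs = 3, matching y values: none (0 points).
  x = 10: rhs = 16, matching y values: 4, 15 (2 points).
  x = 11: rhs = 13, matching y values: none (0 points).
  x = 12: rhs = 0, matching y values: 0 (1 points).
  x = 13: rhs = 2, matching y values: none (0 points).
  x = 14: rhs = 6, matching y values: 5, 14 (2 points).
  x = 15: rhs = 18, matching y values: none (0 points).
  x = 16: rhs = 6, matching y values: 5, 14 (2 points).
  x = 17: rhs = 14, matching y values: none (0 points).
  x = 18: rhs = 10, matching y values: none (0 points).
Total affine count: 19.
Full point count |E(F_19)| = 19 + 1 = 20.
Hasse bound: |20 − (19+1)| = |0| = 0 ≤ 2√19 ≈ 8.7178 ✓.


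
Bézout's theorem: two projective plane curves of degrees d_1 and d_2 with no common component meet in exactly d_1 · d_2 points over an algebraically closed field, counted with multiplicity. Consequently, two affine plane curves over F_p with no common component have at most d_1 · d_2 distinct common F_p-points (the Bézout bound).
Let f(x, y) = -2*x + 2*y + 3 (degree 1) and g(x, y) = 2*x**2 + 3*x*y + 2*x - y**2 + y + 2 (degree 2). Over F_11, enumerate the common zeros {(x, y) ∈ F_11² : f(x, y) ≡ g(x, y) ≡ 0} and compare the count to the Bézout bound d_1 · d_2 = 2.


Common zeros: {(6, 10)}; count = 1; Bézout bound = 2.

deg(f) = 1, deg(g) = 2, so Bézout bound = 2.
Scan x ∈ F_11. For each x, list the y ∈ F_11 with f(x, y) ≡ 0 and those with g(x, y) ≡ 0 (mod 11); the common zeros in that column are the intersection.
  x = 0: f ≡ 0 at y ∈ {4}; g ≡ 0 at y ∈ {2, 10}; common: ∅.
  x = 1: f ≡ 0 at y ∈ {5}; g ≡ 0 at y ∈ ∅; common: ∅.
  x = 2: f ≡ 0 at y ∈ {6}; g ≡ 0 at y ∈ ∅; common: ∅.
  x = 3: f ≡ 0 at y ∈ {7}; g ≡ 0 at y ∈ ∅; common: ∅.
  x = 4: f ≡ 0 at y ∈ {8}; g ≡ 0 at y ∈ ∅; common: ∅.
  x = 5: f ≡ 0 at y ∈ {9}; g ≡ 0 at y ∈ {1, 4}; common: ∅.
  x = 6: f ≡ 0 at y ∈ {10}; g ≡ 0 at y ∈ {9, 10}; common: {10}.
  x = 7: f ≡ 0 at y ∈ {0}; g ≡ 0 at y ∈ {2, 9}; common: ∅.
  x = 8: f ≡ 0 at y ∈ {1}; g ≡ 0 at y ∈ ∅; common: ∅.
  x = 9: f ≡ 0 at y ∈ {2}; g ≡ 0 at y ∈ {1, 5}; common: ∅.
  x = 10: f ≡ 0 at y ∈ {3}; g ≡ 0 at y ∈ {4, 5}; common: ∅.
Collecting: common zeros = {(6, 10)}, so the count is 1.
Comparison with the Bézout bound: 1 ≤ 2 = deg(f)·deg(g), as expected for curves with no common component (the affine F_11-count falls short of the bound because intersections may lie at infinity, over extension fields, or carry multiplicity).


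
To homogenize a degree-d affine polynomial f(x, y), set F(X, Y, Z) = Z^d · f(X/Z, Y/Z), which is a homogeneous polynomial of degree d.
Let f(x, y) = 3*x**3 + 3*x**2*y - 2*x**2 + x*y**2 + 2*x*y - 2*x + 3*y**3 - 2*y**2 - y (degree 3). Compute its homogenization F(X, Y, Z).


F(X, Y, Z) = 3*X**3 + 3*X**2*Y - 2*X**2*Z + X*Y**2 + 2*X*Y*Z - 2*X*Z**2 + 3*Y**3 - 2*Y**2*Z - Y*Z**2

deg(f) = 3.
Substitute x = X/Z, y = Y/Z into f, then multiply by Z^3.
  monomial 3·x^3·y^0 ↦ 3·X^3·Y^0·Z^0.
  monomial 3·x^2·y^1 ↦ 3·X^2·Y^1·Z^0.
  monomial -2·x^2·y^0 ↦ -2·X^2·Y^0·Z^1.
  monomial 1·x^1·y^2 ↦ 1·X^1·Y^2·Z^0.
  monomial 2·x^1·y^1 ↦ 2·X^1·Y^1·Z^1.
  monomial -2·x^1·y^0 ↦ -2·X^1·Y^0·Z^2.
  monomial 3·x^0·y^3 ↦ 3·X^0·Y^3·Z^0.
  monomial -2·x^0·y^2 ↦ -2·X^0·Y^2·Z^1.
  monomial -1·x^0·y^1 ↦ -1·X^0·Y^1·Z^2.
Collecting: F(X, Y, Z) = 3*X**3 + 3*X**2*Y - 2*X**2*Z + X*Y**2 + 2*X*Y*Z - 2*X*Z**2 + 3*Y**3 - 2*Y**2*Z - Y*Z**2.


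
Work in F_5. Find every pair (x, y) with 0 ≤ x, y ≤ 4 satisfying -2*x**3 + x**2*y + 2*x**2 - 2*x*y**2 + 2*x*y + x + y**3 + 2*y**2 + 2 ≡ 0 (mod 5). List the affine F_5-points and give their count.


Affine F_5-points: {(0, 1), (2, 4), (3, 3), (4, 0), (4, 3)}; count = 5.

For each of the 25 pairs (x, y) ∈ F_5², evaluate f(x, y) mod 5. Record the zeros.
  x = 0: [0↦2, 1↦0, 2↦3, 3↦2, 4↦3]  zeros at y ∈ {1}
  x = 1: [0↦3, 1↦2, 2↦2, 3↦4, 4↦4]  zeros at y ∈ ∅
  x = 2: [0↦1, 1↦3, 2↦2, 3↦4, 4↦0]  zeros at y ∈ {4}
  x = 3: [0↦4, 1↦1, 2↦1, 3↦0, 4↦4]  zeros at y ∈ {3}
  x = 4: [0↦0, 1↦4, 2↦2, 3↦0, 4↦4]  zeros at y ∈ {0, 3}
Collecting zeros: affine points = {(0, 1), (2, 4), (3, 3), (4, 0), (4, 3)}.
Total count |C(F_5)_aff| = 5.


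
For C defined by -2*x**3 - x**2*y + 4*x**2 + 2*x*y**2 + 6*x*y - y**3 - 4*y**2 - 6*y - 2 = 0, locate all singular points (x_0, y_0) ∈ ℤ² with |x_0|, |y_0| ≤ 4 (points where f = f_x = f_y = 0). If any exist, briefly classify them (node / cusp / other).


Singular points: {(1, -1)}; classification: node.

Compute partial derivatives:
  f_x = -6*x**2 - 2*x*y + 8*x + 2*y**2 + 6*y.
  f_y = -x**2 + 4*x*y + 6*x - 3*y**2 - 8*y - 6.
Scan x_0 ∈ {−4, ..., 4}. For each x_0, f_y(x_0, y) is a polynomial in y; find its integer roots y ∈ {−4, ..., 4}, then test f_x and f at those candidates.
  x = -4: f_y(-4, y) = -3*y**2 - 24*y - 46; no integer root y with |y| ≤ 4.
  x = -3: f_y(-3, y) = -3*y**2 - 20*y - 33; vanishes at y ∈ {-3}. (-3, -3): f_x = -96 ≠ 0.
  x = -2: f_y(-2, y) = -3*y**2 - 16*y - 22; no integer root y with |y| ≤ 4.
  x = -1: f_y(-1, y) = -3*y**2 - 12*y - 13; no integer root y with |y| ≤ 4.
  x = 0: f_y(0, y) = -3*y**2 - 8*y - 6; no integer root y with |y| ≤ 4.
  x = 1: f_y(1, y) = -3*y**2 - 4*y - 1; vanishes at y ∈ {-1}. (1, -1): f_x = 0, f = 0 — SINGULAR.
  x = 2: f_y(2, y) = 2 - 3*y**2; no integer root y with |y| ≤ 4.
  x = 3: f_y(3, y) = -3*y**2 + 4*y + 3; no integer root y with |y| ≤ 4.
  x = 4: f_y(4, y) = -3*y**2 + 8*y + 2; no integer root y with |y| ≤ 4.
Only singular point on the grid: (1, -1).
Classify: substitute x = 1 + u, y = -1 + v and expand: f = -2*u**3 - u**2*v - u**2 + 2*u*v**2 - v**3 + v**2.
No constant or linear terms (consistent with a singular point). Quadratic part: -u**2 + v**2. Cubic part: -2*u**3 - u**2*v + 2*u*v**2 - v**3.
The quadratic part v**2 - u**2 = (v − u)(v + u) splits into two distinct linear factors, so there are two distinct tangent lines y − -1 = ±(x − 1) — this is a node (ordinary double point).
Classification: node.


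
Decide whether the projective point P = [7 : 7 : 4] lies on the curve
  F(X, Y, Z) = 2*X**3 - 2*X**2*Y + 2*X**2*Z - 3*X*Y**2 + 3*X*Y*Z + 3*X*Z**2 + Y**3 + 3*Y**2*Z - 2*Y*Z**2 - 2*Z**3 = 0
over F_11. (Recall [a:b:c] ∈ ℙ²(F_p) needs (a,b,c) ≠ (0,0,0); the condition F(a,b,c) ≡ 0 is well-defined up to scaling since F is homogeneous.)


F(7,7,4) ≡ 8 (mod 11); P is NOT on the curve.

Evaluate F(7, 7, 4) term-by-term (mod 11).
  2*X**3 ↦ 2·343·1·1 = 686
  -2*X**2*Y ↦ -2·49·7·1 = -686
  2*X**2*Z ↦ 2·49·1·4 = 392
  -3*X*Y**2 ↦ -3·7·49·1 = -1029
  3*X*Y*Z ↦ 3·7·7·4 = 588
  3*X*Z**2 ↦ 3·7·1·16 = 336
  Y**3 ↦ 1·1·343·1 = 343
  3*Y**2*Z ↦ 3·1·49·4 = 588
  -2*Y*Z**2 ↦ -2·1·7·16 = -224
  -2*Z**3 ↦ -2·1·1·64 = -128
Sum: F(7, 7, 4) = (686) + (-686) + (392) + (-1029) + (588) + (336) + (343) + (588) + (-224) + (-128) = 866.
Reducing mod 11: 866 ≡ 8 (mod 11).
Since F(a, b, c) ≡ 8 ≠ 0 (mod 11), P does NOT lie on the curve.


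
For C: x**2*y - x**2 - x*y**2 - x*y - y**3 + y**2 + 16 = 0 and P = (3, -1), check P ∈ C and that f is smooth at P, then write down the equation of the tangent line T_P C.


Tangent line at P: -12*x + 7*y + 43 = 0.

Step 1: f(3, -1) = 0, so P lies on C.
Step 2: partial derivatives
  f_x(x, y) = 2*x*y - 2*x - y**2 - y, f_y(x, y) = x**2 - 2*x*y - x - 3*y**2 + 2*y.
  f_x(P) = -12, f_y(P) = 7 (gradient nonzero, so P is smooth).
Step 3: tangent line at P: -12·(x − 3) + 7·(y − -1) = 0.
Expanding: -12*x + 7*y + 43 = 0.
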